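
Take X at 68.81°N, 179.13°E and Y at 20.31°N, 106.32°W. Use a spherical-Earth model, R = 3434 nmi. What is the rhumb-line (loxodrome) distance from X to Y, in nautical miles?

Δψ = ln[tan(π/4+φ₂/2)/tan(π/4+φ₁/2)] = -1.3142;  Δφ = -0.8465 rad,  Δλ = +1.3011 rad
q = Δφ/Δψ = 0.6441
d = R·√(Δφ² + q²Δλ²) = 3434·1.19117 = 4090 nmi

4090 nmi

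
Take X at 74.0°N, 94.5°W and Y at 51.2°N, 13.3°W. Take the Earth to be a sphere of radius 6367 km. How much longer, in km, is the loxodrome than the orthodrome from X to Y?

309 km

Great circle: cos σ = sin φ₁ sin φ₂ + cos φ₁ cos φ₂ cos Δλ,  σ = 0.6832 rad → d_gc = 4349.7918 km
Rhumb line: Δψ = -0.9186, q = Δφ/Δψ = 0.4332, d_rh = R√(Δφ²+q²Δλ²) = 4658.2924 km
Excess = 4658.2924 − 4349.7918 = 308.5006 ≈ 309 km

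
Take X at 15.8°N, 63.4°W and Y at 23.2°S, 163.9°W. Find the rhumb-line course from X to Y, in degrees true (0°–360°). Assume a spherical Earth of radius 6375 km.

248.4°

Meridional parts: M(φ₁)=+0.2793, M(φ₂)=-0.4165 → ΔM = -0.6958;  Δλ = -1.7541 rad
tan C = Δλ / ΔM = +2.5210 → C = 248.36°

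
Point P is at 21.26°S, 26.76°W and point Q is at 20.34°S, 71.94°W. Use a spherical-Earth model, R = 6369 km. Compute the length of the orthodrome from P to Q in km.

cos σ = sin φ₁ sin φ₂ + cos φ₁ cos φ₂ cos Δλ
      = sin(-21.26°)sin(-20.34°) + cos(-21.26°)cos(-20.34°)cos(-45.18°) = 0.7420
σ = 42.099° → d = Rσ = 6369·0.73477 = 4680 km

4680 km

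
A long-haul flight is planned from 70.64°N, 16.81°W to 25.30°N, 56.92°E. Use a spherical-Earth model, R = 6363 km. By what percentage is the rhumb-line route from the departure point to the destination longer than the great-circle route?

4.4%

Great circle: σ = 1.0620 rad → d_gc = Rσ = 6757.3 km
Rhumb: Δφ = -0.7913, Δλ = +1.2868, Δψ = -1.3119, q = Δφ/Δψ = 0.6032 → d_rh = R√(Δφ²+q²Δλ²) = 7053.1 km
Excess = (7053.1 − 6757.3) / 6757.3 = 295.8 / 6757.3 = 4.38% ≈ 4.4%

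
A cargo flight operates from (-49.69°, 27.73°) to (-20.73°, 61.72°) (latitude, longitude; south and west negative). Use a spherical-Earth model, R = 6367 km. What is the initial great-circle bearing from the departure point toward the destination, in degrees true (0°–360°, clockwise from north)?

θ = atan2( sin Δλ·cos φ₂ ,  cos φ₁ sin φ₂ − sin φ₁ cos φ₂ cos Δλ )
  = atan2(+0.5229, +0.3623) = 55.28°

55.3°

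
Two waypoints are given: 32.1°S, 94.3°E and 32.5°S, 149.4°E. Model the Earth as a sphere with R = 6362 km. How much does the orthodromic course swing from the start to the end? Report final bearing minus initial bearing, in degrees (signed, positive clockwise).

-31.2°

At departure: θ₁ = atan2(sin Δλ cos φ₂, cos φ₁ sin φ₂ − sin φ₁ cos φ₂ cos Δλ) = 106.03°
At arrival: θ₂ = atan2(sin Δλ cos φ₁, −cos φ₂ sin φ₁ + sin φ₂ cos φ₁ cos Δλ) = 74.88°
Δθ = θ₂ − θ₁ = -31.2°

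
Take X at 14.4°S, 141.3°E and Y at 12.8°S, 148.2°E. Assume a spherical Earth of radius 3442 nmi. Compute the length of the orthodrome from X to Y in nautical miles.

414 nmi

Haversine: a = sin²(Δφ/2)+cos φ₁ cos φ₂ sin²(Δλ/2) = 0.00362;  σ = 2·atan2(√a,√(1−a))
σ = 6.894° → d = Rσ = 3442·0.12033 = 414 nmi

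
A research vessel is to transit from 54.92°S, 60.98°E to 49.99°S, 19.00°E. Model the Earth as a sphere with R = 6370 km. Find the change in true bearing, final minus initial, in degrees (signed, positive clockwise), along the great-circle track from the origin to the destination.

+33.9°

At departure: θ₁ = atan2(sin Δλ cos φ₂, cos φ₁ sin φ₂ − sin φ₁ cos φ₂ cos Δλ) = 263.49°
At arrival: θ₂ = atan2(sin Δλ cos φ₁, −cos φ₂ sin φ₁ + sin φ₂ cos φ₁ cos Δλ) = 297.36°
Δθ = θ₂ − θ₁ = +33.9°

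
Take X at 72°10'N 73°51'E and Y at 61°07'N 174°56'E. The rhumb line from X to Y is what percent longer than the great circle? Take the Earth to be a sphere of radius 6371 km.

Great circle: σ = 0.6350 rad → d_gc = Rσ = 4045.3 km
Rhumb: Δφ = -0.1929, Δλ = +1.7642, Δψ = -0.4956, q = Δφ/Δψ = 0.3892 → d_rh = R√(Δφ²+q²Δλ²) = 4543.5 km
Excess = (4543.5 − 4045.3) / 4045.3 = 498.2 / 4045.3 = 12.32% ≈ 12.3%

12.3%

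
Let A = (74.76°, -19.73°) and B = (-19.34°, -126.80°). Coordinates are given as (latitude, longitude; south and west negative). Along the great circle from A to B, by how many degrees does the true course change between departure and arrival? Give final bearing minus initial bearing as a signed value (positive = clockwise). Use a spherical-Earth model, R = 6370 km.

-85.4°

Initial bearing θ₁ = atan2(sin Δλ cos φ₂, cos φ₁ sin φ₂ − sin φ₁ cos φ₂ cos Δλ) = 281.30°
Final bearing θ₂ = (initial bearing from the destination back to the start) + 180° = 195.85°
Δθ = θ₂ − θ₁ = -85.4°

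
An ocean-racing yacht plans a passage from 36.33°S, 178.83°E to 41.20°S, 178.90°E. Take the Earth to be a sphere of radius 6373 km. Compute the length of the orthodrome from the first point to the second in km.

cos σ = sin φ₁ sin φ₂ + cos φ₁ cos φ₂ cos Δλ
      = sin(-36.33°)sin(-41.20°) + cos(-36.33°)cos(-41.20°)cos(0.07°) = 0.9964
σ = 4.870° → d = Rσ = 6373·0.08500 = 542 km

542 km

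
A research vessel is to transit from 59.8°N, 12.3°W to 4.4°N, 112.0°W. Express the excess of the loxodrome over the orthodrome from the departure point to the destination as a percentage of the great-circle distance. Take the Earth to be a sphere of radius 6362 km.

Great circle: σ = 1.5890 rad → d_gc = Rσ = 10109.2 km
Rhumb: Δφ = -0.9669, Δλ = -1.7401, Δψ = -1.2331, q = Δφ/Δψ = 0.7841 → d_rh = R√(Δφ²+q²Δλ²) = 10639.2 km
Excess = (10639.2 − 10109.2) / 10109.2 = 530.0 / 10109.2 = 5.24% ≈ 5.2%

5.2%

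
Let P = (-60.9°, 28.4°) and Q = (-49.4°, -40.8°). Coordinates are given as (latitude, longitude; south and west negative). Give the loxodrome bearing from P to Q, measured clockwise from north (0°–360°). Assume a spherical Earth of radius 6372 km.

286.3°

Meridional parts: M(φ₁)=-1.3488, M(φ₂)=-0.9945 → ΔM = +0.3543;  Δλ = -1.2078 rad
tan C = Δλ / ΔM = -3.4087 → C = 286.35°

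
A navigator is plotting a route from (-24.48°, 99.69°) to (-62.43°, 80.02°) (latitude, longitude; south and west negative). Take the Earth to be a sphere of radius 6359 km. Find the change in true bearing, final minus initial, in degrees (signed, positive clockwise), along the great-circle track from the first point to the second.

+14.4°

Initial bearing θ₁ = atan2(sin Δλ cos φ₂, cos φ₁ sin φ₂ − sin φ₁ cos φ₂ cos Δλ) = 193.97°
Final bearing θ₂ = (initial bearing from the destination back to the start) + 180° = 208.34°
Δθ = θ₂ − θ₁ = +14.4°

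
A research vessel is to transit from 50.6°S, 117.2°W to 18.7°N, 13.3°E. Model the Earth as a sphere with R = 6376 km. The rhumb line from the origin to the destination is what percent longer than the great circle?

4.3%

Great circle: σ = 2.2630 rad → d_gc = Rσ = 14428.7 km
Rhumb: Δφ = +1.2095, Δλ = +2.2777, Δψ = +1.3594, q = Δφ/Δψ = 0.8897 → d_rh = R√(Δφ²+q²Δλ²) = 15047.4 km
Excess = (15047.4 − 14428.7) / 14428.7 = 618.7 / 14428.7 = 4.29% ≈ 4.3%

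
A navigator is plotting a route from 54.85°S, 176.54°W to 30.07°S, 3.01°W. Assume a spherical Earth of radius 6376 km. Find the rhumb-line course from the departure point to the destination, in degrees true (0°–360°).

Meridional parts: M(φ₁)=-1.1497, M(φ₂)=-0.5507 → ΔM = +0.5990;  Δλ = +3.0287 rad
tan C = Δλ / ΔM = +5.0565 → C = 78.81°

78.8°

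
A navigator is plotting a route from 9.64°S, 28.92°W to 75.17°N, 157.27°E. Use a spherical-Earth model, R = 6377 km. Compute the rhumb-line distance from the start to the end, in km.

Rhumb course C = atan2(Δλ, Δψ) with Δψ = ln[tan(π/4+φ₂/2)/tan(π/4+φ₁/2)] = +2.2082, Δλ = -3.0336 → C = 306.05°
d = R·|Δφ| / |cos C| = 6377·1.48021 / 0.58851 = 16039 km

16039 km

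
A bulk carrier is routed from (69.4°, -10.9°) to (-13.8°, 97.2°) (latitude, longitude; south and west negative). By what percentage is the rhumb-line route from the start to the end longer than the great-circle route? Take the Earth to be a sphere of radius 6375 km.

Great circle: σ = 1.9065 rad → d_gc = Rσ = 12153.9 km
Rhumb: Δφ = -1.4521, Δλ = +1.8867, Δψ = -1.9484, q = Δφ/Δψ = 0.7453 → d_rh = R√(Δφ²+q²Δλ²) = 12885.9 km
Excess = (12885.9 − 12153.9) / 12153.9 = 732.0 / 12153.9 = 6.02% ≈ 6.0%

6.0%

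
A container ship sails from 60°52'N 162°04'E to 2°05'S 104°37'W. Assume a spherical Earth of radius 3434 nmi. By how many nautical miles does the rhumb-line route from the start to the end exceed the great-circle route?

Great circle: cos σ = sin φ₁ sin φ₂ + cos φ₁ cos φ₂ cos Δλ,  σ = 1.6307 rad → d_gc = 5599.9 nmi
Rhumb line: Δψ = -1.3840, q = Δφ/Δψ = 0.7939, d_rh = R√(Δφ²+q²Δλ²) = 5826.5 nmi
Excess = 5826.5 − 5599.9 = 226.6 ≈ 227 nmi

227 nmi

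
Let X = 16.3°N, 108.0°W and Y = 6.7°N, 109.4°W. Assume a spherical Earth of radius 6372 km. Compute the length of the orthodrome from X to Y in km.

Haversine: a = sin²(Δφ/2)+cos φ₁ cos φ₂ sin²(Δλ/2) = 0.00714;  σ = 2·atan2(√a,√(1−a))
σ = 9.697° → d = Rσ = 6372·0.16925 = 1078 km

1078 km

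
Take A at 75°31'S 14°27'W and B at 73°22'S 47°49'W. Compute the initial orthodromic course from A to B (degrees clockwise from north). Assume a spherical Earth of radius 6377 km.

N = sin Δλ·cos φ₂ = -0.1574;  D = cos φ₁ sin φ₂ − sin φ₁ cos φ₂ cos Δλ = -0.0082
initial course = atan2(N, D) = 267.03°

267.0°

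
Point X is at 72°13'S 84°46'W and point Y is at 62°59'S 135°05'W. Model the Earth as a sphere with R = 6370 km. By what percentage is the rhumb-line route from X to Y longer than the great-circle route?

Great circle: σ = 0.3572 rad → d_gc = Rσ = 2275.1 km
Rhumb: Δφ = +0.1612, Δλ = -0.8782, Δψ = +0.4289, q = Δφ/Δψ = 0.3757 → d_rh = R√(Δφ²+q²Δλ²) = 2339.2 km
Excess = (2339.2 − 2275.1) / 2275.1 = 64.1 / 2275.1 = 2.82% ≈ 2.8%

2.8%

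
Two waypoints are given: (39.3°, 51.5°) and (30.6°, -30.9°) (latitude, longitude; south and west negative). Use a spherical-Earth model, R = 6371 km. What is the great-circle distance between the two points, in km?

cos σ = sin φ₁ sin φ₂ + cos φ₁ cos φ₂ cos Δλ
      = sin(39.30°)sin(30.60°) + cos(39.30°)cos(30.60°)cos(-82.40°) = 0.4105
σ = 65.763° → d = Rσ = 6371·1.14778 = 7313 km

7313 km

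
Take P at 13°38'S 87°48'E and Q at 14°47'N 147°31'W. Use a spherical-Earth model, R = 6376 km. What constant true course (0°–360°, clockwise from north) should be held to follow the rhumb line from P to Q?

Δψ = ln[tan(π/4+φ₂/2)/tan(π/4+φ₁/2)] = +0.5012
Δλ = +2.1761 rad (taken the short way round)
course = atan2(Δλ, Δψ) = 77.03°

77.0°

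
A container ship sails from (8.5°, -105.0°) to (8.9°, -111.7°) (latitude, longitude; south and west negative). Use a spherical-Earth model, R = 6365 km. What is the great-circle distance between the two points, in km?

Haversine: a = sin²(Δφ/2)+cos φ₁ cos φ₂ sin²(Δλ/2) = 0.00335;  σ = 2·atan2(√a,√(1−a))
σ = 6.635° → d = Rσ = 6365·0.11580 = 737 km

737 km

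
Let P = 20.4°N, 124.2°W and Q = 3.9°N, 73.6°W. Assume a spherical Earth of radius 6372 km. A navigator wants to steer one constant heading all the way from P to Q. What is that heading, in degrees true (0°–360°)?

Δψ = ln[tan(π/4+φ₂/2)/tan(π/4+φ₁/2)] = -0.2957
Δλ = +0.8831 rad (taken the short way round)
course = atan2(Δλ, Δψ) = 108.51°

108.5°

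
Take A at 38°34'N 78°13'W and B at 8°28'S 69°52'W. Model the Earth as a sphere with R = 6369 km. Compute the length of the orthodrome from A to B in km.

5299 km

Haversine: a = sin²(Δφ/2)+cos φ₁ cos φ₂ sin²(Δλ/2) = 0.16331;  σ = 2·atan2(√a,√(1−a))
σ = 47.672° → d = Rσ = 6369·0.83203 = 5299 km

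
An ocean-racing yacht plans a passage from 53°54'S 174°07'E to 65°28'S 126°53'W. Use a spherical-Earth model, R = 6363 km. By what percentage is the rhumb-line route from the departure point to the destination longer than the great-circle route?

Great circle: σ = 0.5335 rad → d_gc = Rσ = 3394.5 km
Rhumb: Δφ = -0.2019, Δλ = +1.0297, Δψ = -0.4047, q = Δφ/Δψ = 0.4988 → d_rh = R√(Δφ²+q²Δλ²) = 3511.9 km
Excess = (3511.9 − 3394.5) / 3394.5 = 117.4 / 3394.5 = 3.46% ≈ 3.5%

3.5%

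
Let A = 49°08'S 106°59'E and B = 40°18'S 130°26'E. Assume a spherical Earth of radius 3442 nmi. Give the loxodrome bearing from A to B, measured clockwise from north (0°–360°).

Meridional parts: M(φ₁)=-0.9874, M(φ₂)=-0.7698 → ΔM = +0.2176;  Δλ = +0.4093 rad
tan C = Δλ / ΔM = +1.8809 → C = 62.00°

62.0°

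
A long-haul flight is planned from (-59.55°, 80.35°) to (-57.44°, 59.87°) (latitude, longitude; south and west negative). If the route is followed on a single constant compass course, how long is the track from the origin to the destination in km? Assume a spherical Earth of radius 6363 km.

1211 km

Rhumb course C = atan2(Δλ, Δψ) with Δψ = ln[tan(π/4+φ₂/2)/tan(π/4+φ₁/2)] = +0.0705, Δλ = -0.3574 → C = 281.16°
d = R·|Δφ| / |cos C| = 6363·0.03683 / 0.19350 = 1211 km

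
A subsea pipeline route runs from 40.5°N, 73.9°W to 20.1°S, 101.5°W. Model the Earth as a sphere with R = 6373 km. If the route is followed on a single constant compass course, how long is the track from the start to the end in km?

7325 km

Rhumb course C = atan2(Δλ, Δψ) with Δψ = ln[tan(π/4+φ₂/2)/tan(π/4+φ₁/2)] = -1.1326, Δλ = -0.4817 → C = 203.04°
d = R·|Δφ| / |cos C| = 6373·1.05767 / 0.92022 = 7325 km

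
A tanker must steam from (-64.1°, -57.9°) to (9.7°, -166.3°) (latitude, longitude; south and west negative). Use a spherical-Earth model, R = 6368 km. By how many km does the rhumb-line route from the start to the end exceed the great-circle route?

Great circle: cos σ = sin φ₁ sin φ₂ + cos φ₁ cos φ₂ cos Δλ,  σ = 1.8624 rad → d_gc = 11859.6 km
Rhumb line: Δψ = +1.6400, q = Δφ/Δψ = 0.7854, d_rh = R√(Δφ²+q²Δλ²) = 12522.5 km
Excess = 12522.5 − 11859.6 = 662.9 ≈ 663 km

663 km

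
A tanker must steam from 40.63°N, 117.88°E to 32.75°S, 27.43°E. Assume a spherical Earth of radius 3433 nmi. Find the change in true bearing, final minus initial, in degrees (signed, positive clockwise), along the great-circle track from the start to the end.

Initial bearing θ₁ = atan2(sin Δλ cos φ₂, cos φ₁ sin φ₂ − sin φ₁ cos φ₂ cos Δλ) = 244.22°
Final bearing θ₂ = (initial bearing from the destination back to the start) + 180° = 234.34°
Δθ = θ₂ − θ₁ = -9.9°

-9.9°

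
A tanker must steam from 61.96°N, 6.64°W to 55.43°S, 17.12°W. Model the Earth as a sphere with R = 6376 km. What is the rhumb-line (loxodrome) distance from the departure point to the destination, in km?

13097 km

Rhumb course C = atan2(Δλ, Δψ) with Δψ = ln[tan(π/4+φ₂/2)/tan(π/4+φ₁/2)] = -2.5549, Δλ = -0.1829 → C = 184.09°
d = R·|Δφ| / |cos C| = 6376·2.04884 / 0.99745 = 13097 km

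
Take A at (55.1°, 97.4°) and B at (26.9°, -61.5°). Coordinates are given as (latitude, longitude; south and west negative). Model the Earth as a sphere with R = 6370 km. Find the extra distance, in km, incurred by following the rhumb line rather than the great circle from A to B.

2684 km

Great circle: cos σ = sin φ₁ sin φ₂ + cos φ₁ cos φ₂ cos Δλ,  σ = 1.6760 rad → d_gc = 10675.8 km
Rhumb line: Δψ = -0.6695, q = Δφ/Δψ = 0.7351, d_rh = R√(Δφ²+q²Δλ²) = 13359.9 km
Excess = 13359.9 − 10675.8 = 2684.1 ≈ 2684 km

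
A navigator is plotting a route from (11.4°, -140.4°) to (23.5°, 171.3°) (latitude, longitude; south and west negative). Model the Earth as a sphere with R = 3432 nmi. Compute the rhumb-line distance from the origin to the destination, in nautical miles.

Rhumb course C = atan2(Δλ, Δψ) with Δψ = ln[tan(π/4+φ₂/2)/tan(π/4+φ₁/2)] = +0.2219, Δλ = -0.8430 → C = 284.75°
d = R·|Δφ| / |cos C| = 3432·0.21118 / 0.25452 = 2848 nmi

2848 nmi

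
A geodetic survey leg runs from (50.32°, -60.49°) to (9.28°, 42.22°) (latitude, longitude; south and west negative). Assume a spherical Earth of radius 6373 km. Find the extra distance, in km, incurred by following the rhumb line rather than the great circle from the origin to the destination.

Great circle: cos σ = sin φ₁ sin φ₂ + cos φ₁ cos φ₂ cos Δλ,  σ = 1.5853 rad → d_gc = 10103.3 km
Rhumb line: Δψ = -0.8567, q = Δφ/Δψ = 0.8361, d_rh = R√(Δφ²+q²Δλ²) = 10586.4 km
Excess = 10586.4 − 10103.3 = 483.1 ≈ 483 km

483 km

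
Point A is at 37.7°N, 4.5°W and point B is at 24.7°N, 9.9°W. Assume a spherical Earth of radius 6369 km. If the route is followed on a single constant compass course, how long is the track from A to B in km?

Δψ = ln[tan(π/4+φ₂/2)/tan(π/4+φ₁/2)] = -0.2663;  Δφ = -0.2269 rad,  Δλ = -0.0942 rad
q = Δφ/Δψ = 0.8522
d = R·√(Δφ² + q²Δλ²) = 6369·0.24069 = 1533 km

1533 km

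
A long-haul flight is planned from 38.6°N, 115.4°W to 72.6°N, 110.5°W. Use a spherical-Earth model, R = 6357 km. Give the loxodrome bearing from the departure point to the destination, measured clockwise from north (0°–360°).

4.3°

Δψ = ln[tan(π/4+φ₂/2)/tan(π/4+φ₁/2)] = +1.1458
Δλ = +0.0855 rad (taken the short way round)
course = atan2(Δλ, Δψ) = 4.27°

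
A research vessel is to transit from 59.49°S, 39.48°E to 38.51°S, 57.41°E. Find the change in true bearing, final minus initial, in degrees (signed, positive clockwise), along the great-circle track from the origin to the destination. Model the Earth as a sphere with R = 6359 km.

-13.8°

At departure: θ₁ = atan2(sin Δλ cos φ₂, cos φ₁ sin φ₂ − sin φ₁ cos φ₂ cos Δλ) = 36.52°
At arrival: θ₂ = atan2(sin Δλ cos φ₁, −cos φ₂ sin φ₁ + sin φ₂ cos φ₁ cos Δλ) = 22.71°
Δθ = θ₂ − θ₁ = -13.8°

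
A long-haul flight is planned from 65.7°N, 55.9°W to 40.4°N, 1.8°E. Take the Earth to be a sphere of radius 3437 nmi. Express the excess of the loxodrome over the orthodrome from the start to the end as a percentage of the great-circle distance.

Great circle: σ = 0.7103 rad → d_gc = Rσ = 2441.4 nmi
Rhumb: Δφ = -0.4416, Δλ = +1.0071, Δψ = -0.7637, q = Δφ/Δψ = 0.5782 → d_rh = R√(Δφ²+q²Δλ²) = 2511.7 nmi
Excess = (2511.7 − 2441.4) / 2441.4 = 70.3 / 2441.4 = 2.88% ≈ 2.9%

2.9%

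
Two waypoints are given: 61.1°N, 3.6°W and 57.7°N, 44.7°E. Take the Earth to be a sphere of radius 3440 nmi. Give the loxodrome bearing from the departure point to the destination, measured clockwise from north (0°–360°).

Meridional parts: M(φ₁)=+1.3560, M(φ₂)=+1.2393 → ΔM = -0.1167;  Δλ = +0.8430 rad
tan C = Δλ / ΔM = -7.2242 → C = 97.88°

97.9°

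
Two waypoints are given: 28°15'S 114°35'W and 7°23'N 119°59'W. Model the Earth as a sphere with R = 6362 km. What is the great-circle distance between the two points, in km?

3999 km

cos σ = sin φ₁ sin φ₂ + cos φ₁ cos φ₂ cos Δλ
      = sin(-28.25°)sin(7.38°) + cos(-28.25°)cos(7.38°)cos(-5.40°) = 0.8089
σ = 36.013° → d = Rσ = 6362·0.62854 = 3999 km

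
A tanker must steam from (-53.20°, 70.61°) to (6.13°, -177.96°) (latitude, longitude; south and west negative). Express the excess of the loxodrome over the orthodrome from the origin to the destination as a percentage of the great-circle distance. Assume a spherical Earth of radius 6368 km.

4.5%

Great circle: σ = 1.8788 rad → d_gc = Rσ = 11963.9 km
Rhumb: Δφ = +1.0355, Δλ = +1.9448, Δψ = +1.2078, q = Δφ/Δψ = 0.8573 → d_rh = R√(Δφ²+q²Δλ²) = 12498.6 km
Excess = (12498.6 − 11963.9) / 11963.9 = 534.7 / 11963.9 = 4.47% ≈ 4.5%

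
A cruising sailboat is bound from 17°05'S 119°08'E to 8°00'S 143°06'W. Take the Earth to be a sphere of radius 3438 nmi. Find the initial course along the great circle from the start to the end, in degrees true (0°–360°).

N = sin Δλ·cos φ₂ = +0.9812;  D = cos φ₁ sin φ₂ − sin φ₁ cos φ₂ cos Δλ = -0.1723
initial course = atan2(N, D) = 99.96°

100.0°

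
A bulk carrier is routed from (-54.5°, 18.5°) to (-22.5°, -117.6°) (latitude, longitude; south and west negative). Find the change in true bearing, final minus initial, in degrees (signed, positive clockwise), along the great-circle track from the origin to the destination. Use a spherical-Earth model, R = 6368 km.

+116.2°

Initial bearing θ₁ = atan2(sin Δλ cos φ₂, cos φ₁ sin φ₂ − sin φ₁ cos φ₂ cos Δλ) = 219.97°
Final bearing θ₂ = (initial bearing from the destination back to the start) + 180° = 336.18°
Δθ = θ₂ − θ₁ = +116.2°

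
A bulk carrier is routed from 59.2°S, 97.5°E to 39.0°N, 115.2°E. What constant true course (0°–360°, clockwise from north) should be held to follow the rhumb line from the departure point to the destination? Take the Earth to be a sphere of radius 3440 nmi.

Meridional parts: M(φ₁)=-1.2894, M(φ₂)=+0.7403 → ΔM = +2.0297;  Δλ = +0.3089 rad
tan C = Δλ / ΔM = +0.1522 → C = 8.65°

8.7°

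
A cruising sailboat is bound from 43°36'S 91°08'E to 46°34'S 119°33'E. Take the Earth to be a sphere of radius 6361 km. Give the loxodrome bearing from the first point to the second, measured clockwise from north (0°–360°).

Meridional parts: M(φ₁)=-0.8472, M(φ₂)=-0.9206 → ΔM = -0.0734;  Δλ = +0.4960 rad
tan C = Δλ / ΔM = -6.7610 → C = 98.41°

98.4°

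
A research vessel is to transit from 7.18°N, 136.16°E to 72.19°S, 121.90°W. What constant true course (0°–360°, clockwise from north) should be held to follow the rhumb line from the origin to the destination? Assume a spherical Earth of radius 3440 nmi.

Δψ = ln[tan(π/4+φ₂/2)/tan(π/4+φ₁/2)] = -1.9792
Δλ = +1.7792 rad (taken the short way round)
course = atan2(Δλ, Δψ) = 138.05°

138.0°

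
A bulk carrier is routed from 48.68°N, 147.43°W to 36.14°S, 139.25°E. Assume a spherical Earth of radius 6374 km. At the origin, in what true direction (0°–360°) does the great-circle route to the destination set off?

233.9°

N = sin Δλ·cos φ₂ = -0.7736;  D = cos φ₁ sin φ₂ − sin φ₁ cos φ₂ cos Δλ = -0.5635
initial course = atan2(N, D) = 233.93°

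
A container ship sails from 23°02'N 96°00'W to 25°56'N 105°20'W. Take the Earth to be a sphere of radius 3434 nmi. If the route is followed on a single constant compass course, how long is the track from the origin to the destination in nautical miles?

Δψ = ln[tan(π/4+φ₂/2)/tan(π/4+φ₁/2)] = +0.0556;  Δφ = +0.0506 rad,  Δλ = -0.1629 rad
q = Δφ/Δψ = 0.9099
d = R·√(Δφ² + q²Δλ²) = 3434·0.15663 = 538 nmi

538 nmi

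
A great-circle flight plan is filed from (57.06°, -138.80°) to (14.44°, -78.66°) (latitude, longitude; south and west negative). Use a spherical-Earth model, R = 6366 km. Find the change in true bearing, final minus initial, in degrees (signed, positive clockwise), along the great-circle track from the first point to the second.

At departure: θ₁ = atan2(sin Δλ cos φ₂, cos φ₁ sin φ₂ − sin φ₁ cos φ₂ cos Δλ) = 107.76°
At arrival: θ₂ = atan2(sin Δλ cos φ₁, −cos φ₂ sin φ₁ + sin φ₂ cos φ₁ cos Δλ) = 147.67°
Δθ = θ₂ − θ₁ = +39.9°

+39.9°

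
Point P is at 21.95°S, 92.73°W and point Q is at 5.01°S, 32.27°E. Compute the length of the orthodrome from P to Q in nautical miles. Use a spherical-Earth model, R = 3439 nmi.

Haversine: a = sin²(Δφ/2)+cos φ₁ cos φ₂ sin²(Δλ/2) = 0.74866;  σ = 2·atan2(√a,√(1−a))
σ = 119.823° → d = Rσ = 3439·2.09131 = 7192 nmi

7192 nmi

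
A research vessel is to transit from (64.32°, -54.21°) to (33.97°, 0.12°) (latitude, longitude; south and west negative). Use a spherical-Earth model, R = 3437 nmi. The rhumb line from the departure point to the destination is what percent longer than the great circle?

Great circle: σ = 0.7768 rad → d_gc = Rσ = 2670.0 nmi
Rhumb: Δφ = -0.5297, Δλ = +0.9482, Δψ = -0.8477, q = Δφ/Δψ = 0.6249 → d_rh = R√(Δφ²+q²Δλ²) = 2731.7 nmi
Excess = (2731.7 − 2670.0) / 2670.0 = 61.7 / 2670.0 = 2.31% ≈ 2.3%

2.3%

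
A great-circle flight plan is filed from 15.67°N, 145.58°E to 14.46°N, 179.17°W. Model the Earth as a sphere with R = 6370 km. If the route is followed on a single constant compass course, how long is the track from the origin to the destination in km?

Δψ = ln[tan(π/4+φ₂/2)/tan(π/4+φ₁/2)] = -0.0219;  Δφ = -0.0211 rad,  Δλ = +0.6152 rad
q = Δφ/Δψ = 0.9656
d = R·√(Δφ² + q²Δλ²) = 6370·0.59445 = 3787 km

3787 km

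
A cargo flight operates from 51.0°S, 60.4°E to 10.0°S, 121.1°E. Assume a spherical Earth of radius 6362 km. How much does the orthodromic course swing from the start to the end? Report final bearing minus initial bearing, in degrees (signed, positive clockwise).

Initial bearing θ₁ = atan2(sin Δλ cos φ₂, cos φ₁ sin φ₂ − sin φ₁ cos φ₂ cos Δλ) = 72.84°
Final bearing θ₂ = (initial bearing from the destination back to the start) + 180° = 37.63°
Δθ = θ₂ − θ₁ = -35.2°

-35.2°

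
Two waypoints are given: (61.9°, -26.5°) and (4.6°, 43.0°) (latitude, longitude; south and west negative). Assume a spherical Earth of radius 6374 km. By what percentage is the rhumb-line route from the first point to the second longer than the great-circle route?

Great circle: σ = 1.3334 rad → d_gc = Rσ = 8499.1 km
Rhumb: Δφ = -1.0001, Δλ = +1.2130, Δψ = -1.3049, q = Δφ/Δψ = 0.7664 → d_rh = R√(Δφ²+q²Δλ²) = 8703.2 km
Excess = (8703.2 − 8499.1) / 8499.1 = 204.1 / 8499.1 = 2.40% ≈ 2.4%

2.4%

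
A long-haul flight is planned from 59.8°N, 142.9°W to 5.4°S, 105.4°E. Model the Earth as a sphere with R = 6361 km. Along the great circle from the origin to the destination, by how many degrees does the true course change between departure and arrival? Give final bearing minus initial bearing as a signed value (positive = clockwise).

-77.3°

Initial bearing θ₁ = atan2(sin Δλ cos φ₂, cos φ₁ sin φ₂ − sin φ₁ cos φ₂ cos Δλ) = 286.32°
Final bearing θ₂ = (initial bearing from the destination back to the start) + 180° = 209.01°
Δθ = θ₂ − θ₁ = -77.3°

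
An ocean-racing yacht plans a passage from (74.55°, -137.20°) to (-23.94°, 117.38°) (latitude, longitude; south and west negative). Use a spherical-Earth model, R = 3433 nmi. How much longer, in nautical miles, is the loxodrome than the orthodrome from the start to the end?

386 nmi

Great circle: cos σ = sin φ₁ sin φ₂ + cos φ₁ cos φ₂ cos Δλ,  σ = 2.0441 rad → d_gc = 7017.50 nmi
Rhumb line: Δψ = -2.4282, q = Δφ/Δψ = 0.7079, d_rh = R√(Δφ²+q²Δλ²) = 7403.99 nmi
Excess = 7403.99 − 7017.50 = 386.49 ≈ 386 nmi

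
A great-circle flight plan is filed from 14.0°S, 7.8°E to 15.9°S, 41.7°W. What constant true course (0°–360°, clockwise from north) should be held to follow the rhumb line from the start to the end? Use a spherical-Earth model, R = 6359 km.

267.7°

Meridional parts: M(φ₁)=-0.2468, M(φ₂)=-0.2811 → ΔM = -0.0343;  Δλ = -0.8639 rad
tan C = Δλ / ΔM = +25.1695 → C = 267.72°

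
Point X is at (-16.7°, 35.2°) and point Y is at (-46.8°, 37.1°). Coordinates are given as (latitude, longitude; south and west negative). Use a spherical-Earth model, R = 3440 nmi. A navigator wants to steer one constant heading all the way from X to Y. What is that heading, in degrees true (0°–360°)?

177.0°

Meridional parts: M(φ₁)=-0.2957, M(φ₂)=-0.9265 → ΔM = -0.6308;  Δλ = +0.0332 rad
tan C = Δλ / ΔM = -0.0526 → C = 176.99°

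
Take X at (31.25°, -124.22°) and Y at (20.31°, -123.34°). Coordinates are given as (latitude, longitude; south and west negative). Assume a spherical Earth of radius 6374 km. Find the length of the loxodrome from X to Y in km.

1220 km

Rhumb course C = atan2(Δλ, Δψ) with Δψ = ln[tan(π/4+φ₂/2)/tan(π/4+φ₁/2)] = -0.2125, Δλ = +0.0154 → C = 175.87°
d = R·|Δφ| / |cos C| = 6374·0.19094 / 0.99740 = 1220 km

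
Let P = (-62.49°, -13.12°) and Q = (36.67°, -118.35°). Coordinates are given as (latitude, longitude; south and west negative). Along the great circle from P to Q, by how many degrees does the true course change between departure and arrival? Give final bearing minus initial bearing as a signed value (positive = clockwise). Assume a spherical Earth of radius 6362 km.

+48.5°

Initial bearing θ₁ = atan2(sin Δλ cos φ₂, cos φ₁ sin φ₂ − sin φ₁ cos φ₂ cos Δλ) = 276.56°
Final bearing θ₂ = (initial bearing from the destination back to the start) + 180° = 325.10°
Δθ = θ₂ − θ₁ = +48.5°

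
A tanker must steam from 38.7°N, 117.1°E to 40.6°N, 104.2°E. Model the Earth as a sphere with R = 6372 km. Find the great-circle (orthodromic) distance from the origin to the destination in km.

1124 km

cos σ = sin φ₁ sin φ₂ + cos φ₁ cos φ₂ cos Δλ
      = sin(38.70°)sin(40.60°) + cos(38.70°)cos(40.60°)cos(-12.90°) = 0.9845
σ = 10.103° → d = Rσ = 6372·0.17633 = 1124 km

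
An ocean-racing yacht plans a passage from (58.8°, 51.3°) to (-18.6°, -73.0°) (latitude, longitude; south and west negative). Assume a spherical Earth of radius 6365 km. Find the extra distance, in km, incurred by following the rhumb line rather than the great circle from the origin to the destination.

Great circle: cos σ = sin φ₁ sin φ₂ + cos φ₁ cos φ₂ cos Δλ,  σ = 2.1526 rad → d_gc = 13701.06 km
Rhumb line: Δψ = -1.6063, q = Δφ/Δψ = 0.8410, d_rh = R√(Δφ²+q²Δλ²) = 14449.60 km
Excess = 14449.60 − 13701.06 = 748.54 ≈ 749 km

749 km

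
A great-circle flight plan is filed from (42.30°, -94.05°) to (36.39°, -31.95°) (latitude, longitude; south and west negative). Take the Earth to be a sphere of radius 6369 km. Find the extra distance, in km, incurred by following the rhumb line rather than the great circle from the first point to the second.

Great circle: cos σ = sin φ₁ sin φ₂ + cos φ₁ cos φ₂ cos Δλ,  σ = 0.8259 rad → d_gc = 5260.2 km
Rhumb line: Δψ = -0.1335, q = Δφ/Δψ = 0.7725, d_rh = R√(Δφ²+q²Δλ²) = 5373.2 km
Excess = 5373.2 − 5260.2 = 113.0 ≈ 113 km

113 km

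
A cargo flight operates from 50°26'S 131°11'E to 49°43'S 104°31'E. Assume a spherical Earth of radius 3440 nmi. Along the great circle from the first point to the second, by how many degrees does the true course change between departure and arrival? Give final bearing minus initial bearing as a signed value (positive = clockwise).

Initial bearing θ₁ = atan2(sin Δλ cos φ₂, cos φ₁ sin φ₂ − sin φ₁ cos φ₂ cos Δλ) = 262.05°
Final bearing θ₂ = (initial bearing from the destination back to the start) + 180° = 282.66°
Δθ = θ₂ − θ₁ = +20.6°

+20.6°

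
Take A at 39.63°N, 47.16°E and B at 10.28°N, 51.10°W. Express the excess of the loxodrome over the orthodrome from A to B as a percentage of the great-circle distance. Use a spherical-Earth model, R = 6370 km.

Great circle: σ = 1.5658 rad → d_gc = Rσ = 9974.4 km
Rhumb: Δφ = -0.5123, Δλ = -1.7150, Δψ = -0.5741, q = Δφ/Δψ = 0.8923 → d_rh = R√(Δφ²+q²Δλ²) = 10278.9 km
Excess = (10278.9 − 9974.4) / 9974.4 = 304.5 / 9974.4 = 3.053% ≈ 3.1%

3.1%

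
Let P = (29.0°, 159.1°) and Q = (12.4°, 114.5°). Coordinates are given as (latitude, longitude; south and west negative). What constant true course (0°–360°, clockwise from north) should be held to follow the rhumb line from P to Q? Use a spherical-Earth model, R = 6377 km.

248.2°

Meridional parts: M(φ₁)=+0.5293, M(φ₂)=+0.2181 → ΔM = -0.3111;  Δλ = -0.7784 rad
tan C = Δλ / ΔM = +2.5020 → C = 248.21°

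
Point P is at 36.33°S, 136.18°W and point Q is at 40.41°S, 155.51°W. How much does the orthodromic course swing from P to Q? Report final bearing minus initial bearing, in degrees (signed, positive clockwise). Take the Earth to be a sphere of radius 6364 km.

Initial bearing θ₁ = atan2(sin Δλ cos φ₂, cos φ₁ sin φ₂ − sin φ₁ cos φ₂ cos Δλ) = 249.03°
Final bearing θ₂ = (initial bearing from the destination back to the start) + 180° = 261.11°
Δθ = θ₂ − θ₁ = +12.1°

+12.1°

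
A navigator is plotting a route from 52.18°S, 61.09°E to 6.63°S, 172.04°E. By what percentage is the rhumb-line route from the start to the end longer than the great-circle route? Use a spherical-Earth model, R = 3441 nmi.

Great circle: σ = 1.6977 rad → d_gc = Rσ = 5841.8 nmi
Rhumb: Δφ = +0.7950, Δλ = +1.9364, Δψ = +0.9553, q = Δφ/Δψ = 0.8322 → d_rh = R√(Δφ²+q²Δλ²) = 6183.2 nmi
Excess = (6183.2 − 5841.8) / 5841.8 = 341.4 / 5841.8 = 5.84% ≈ 5.8%

5.8%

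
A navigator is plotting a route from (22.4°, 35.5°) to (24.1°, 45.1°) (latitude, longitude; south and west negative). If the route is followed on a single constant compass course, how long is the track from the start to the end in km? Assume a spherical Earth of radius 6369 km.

Δψ = ln[tan(π/4+φ₂/2)/tan(π/4+φ₁/2)] = +0.0323;  Δφ = +0.0297 rad,  Δλ = +0.1676 rad
q = Δφ/Δψ = 0.9187
d = R·√(Δφ² + q²Δλ²) = 6369·0.15677 = 998 km

998 km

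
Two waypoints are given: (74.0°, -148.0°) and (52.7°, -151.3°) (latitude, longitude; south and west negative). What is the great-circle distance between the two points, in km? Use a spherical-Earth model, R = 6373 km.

cos σ = sin φ₁ sin φ₂ + cos φ₁ cos φ₂ cos Δλ
      = sin(74.00°)sin(52.70°) + cos(74.00°)cos(52.70°)cos(-3.30°) = 0.9314
σ = 21.344° → d = Rσ = 6373·0.37252 = 2374 km

2374 km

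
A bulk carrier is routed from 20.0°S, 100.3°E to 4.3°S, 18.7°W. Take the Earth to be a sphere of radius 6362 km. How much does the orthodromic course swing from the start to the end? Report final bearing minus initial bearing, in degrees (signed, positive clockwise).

+39.7°

At departure: θ₁ = atan2(sin Δλ cos φ₂, cos φ₁ sin φ₂ − sin φ₁ cos φ₂ cos Δλ) = 254.87°
At arrival: θ₂ = atan2(sin Δλ cos φ₁, −cos φ₂ sin φ₁ + sin φ₂ cos φ₁ cos Δλ) = 294.54°
Δθ = θ₂ − θ₁ = +39.7°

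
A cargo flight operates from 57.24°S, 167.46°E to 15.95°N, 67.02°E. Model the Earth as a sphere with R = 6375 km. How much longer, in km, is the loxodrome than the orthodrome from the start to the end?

368 km

Great circle: cos σ = sin φ₁ sin φ₂ + cos φ₁ cos φ₂ cos Δλ,  σ = 1.9022 rad → d_gc = 12126.5 km
Rhumb line: Δψ = +1.5064, q = Δφ/Δψ = 0.8480, d_rh = R√(Δφ²+q²Δλ²) = 12494.7 km
Excess = 12494.7 − 12126.5 = 368.2 ≈ 368 km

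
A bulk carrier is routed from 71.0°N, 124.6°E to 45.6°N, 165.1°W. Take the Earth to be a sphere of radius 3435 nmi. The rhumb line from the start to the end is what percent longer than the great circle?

4.9%

Great circle: σ = 0.7192 rad → d_gc = Rσ = 2470.4 nmi
Rhumb: Δφ = -0.4433, Δλ = +1.2270, Δψ = -0.8915, q = Δφ/Δψ = 0.4973 → d_rh = R√(Δφ²+q²Δλ²) = 2590.7 nmi
Excess = (2590.7 − 2470.4) / 2470.4 = 120.3 / 2470.4 = 4.87% ≈ 4.9%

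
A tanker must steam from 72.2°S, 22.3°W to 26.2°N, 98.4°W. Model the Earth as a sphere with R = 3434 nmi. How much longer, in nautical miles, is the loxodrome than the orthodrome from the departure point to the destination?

151 nmi

Great circle: cos σ = sin φ₁ sin φ₂ + cos φ₁ cos φ₂ cos Δλ,  σ = 1.9332 rad → d_gc = 6638.4 nmi
Rhumb line: Δψ = +2.3282, q = Δφ/Δψ = 0.7377, d_rh = R√(Δφ²+q²Δλ²) = 6789.8 nmi
Excess = 6789.8 − 6638.4 = 151.4 ≈ 151 nmi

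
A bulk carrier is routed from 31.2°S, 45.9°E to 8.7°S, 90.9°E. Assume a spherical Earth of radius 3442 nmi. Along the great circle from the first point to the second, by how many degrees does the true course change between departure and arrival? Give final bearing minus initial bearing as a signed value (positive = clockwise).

-16.4°

At departure: θ₁ = atan2(sin Δλ cos φ₂, cos φ₁ sin φ₂ − sin φ₁ cos φ₂ cos Δλ) = 71.59°
At arrival: θ₂ = atan2(sin Δλ cos φ₁, −cos φ₂ sin φ₁ + sin φ₂ cos φ₁ cos Δλ) = 55.19°
Δθ = θ₂ − θ₁ = -16.4°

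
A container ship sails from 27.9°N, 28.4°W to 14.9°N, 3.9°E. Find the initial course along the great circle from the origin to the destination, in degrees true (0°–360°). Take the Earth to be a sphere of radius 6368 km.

N = sin Δλ·cos φ₂ = +0.5164;  D = cos φ₁ sin φ₂ − sin φ₁ cos φ₂ cos Δλ = -0.1550
initial course = atan2(N, D) = 106.71°

106.7°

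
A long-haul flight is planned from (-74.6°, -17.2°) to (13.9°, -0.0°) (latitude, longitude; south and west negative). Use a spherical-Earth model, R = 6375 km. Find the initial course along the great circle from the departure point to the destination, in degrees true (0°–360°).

16.7°

θ = atan2( sin Δλ·cos φ₂ ,  cos φ₁ sin φ₂ − sin φ₁ cos φ₂ cos Δλ )
  = atan2(+0.2870, +0.9578) = 16.68°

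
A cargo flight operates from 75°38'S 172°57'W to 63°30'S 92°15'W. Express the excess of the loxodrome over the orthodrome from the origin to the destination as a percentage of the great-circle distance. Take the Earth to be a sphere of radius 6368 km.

7.7%

Great circle: σ = 0.4846 rad → d_gc = Rσ = 3086.2 km
Rhumb: Δφ = +0.2118, Δλ = +1.4085, Δψ = +0.6250, q = Δφ/Δψ = 0.3388 → d_rh = R√(Δφ²+q²Δλ²) = 3324.6 km
Excess = (3324.6 − 3086.2) / 3086.2 = 238.4 / 3086.2 = 7.72% ≈ 7.7%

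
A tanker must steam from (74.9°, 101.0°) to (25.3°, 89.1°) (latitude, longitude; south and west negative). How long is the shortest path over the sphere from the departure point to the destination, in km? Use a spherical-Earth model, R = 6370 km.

5557 km

cos σ = sin φ₁ sin φ₂ + cos φ₁ cos φ₂ cos Δλ
      = sin(74.90°)sin(25.30°) + cos(74.90°)cos(25.30°)cos(-11.90°) = 0.6431
σ = 49.980° → d = Rσ = 6370·0.87231 = 5557 km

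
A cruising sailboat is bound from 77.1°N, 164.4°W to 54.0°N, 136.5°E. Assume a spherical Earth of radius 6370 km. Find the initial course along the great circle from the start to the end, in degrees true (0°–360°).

257.3°

θ = atan2( sin Δλ·cos φ₂ ,  cos φ₁ sin φ₂ − sin φ₁ cos φ₂ cos Δλ )
  = atan2(-0.5044, -0.1136) = 257.30°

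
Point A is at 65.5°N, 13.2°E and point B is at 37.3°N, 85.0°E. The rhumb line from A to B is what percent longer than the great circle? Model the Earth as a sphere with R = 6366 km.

Great circle: σ = 0.8573 rad → d_gc = Rσ = 5457.8 km
Rhumb: Δφ = -0.4922, Δλ = +1.2531, Δψ = -0.8247, q = Δφ/Δψ = 0.5968 → d_rh = R√(Δφ²+q²Δλ²) = 5699.3 km
Excess = (5699.3 − 5457.8) / 5457.8 = 241.5 / 5457.8 = 4.42% ≈ 4.4%

4.4%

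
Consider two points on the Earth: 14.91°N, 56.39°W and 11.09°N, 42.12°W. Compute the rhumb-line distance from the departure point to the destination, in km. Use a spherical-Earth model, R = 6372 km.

1603 km

Rhumb course C = atan2(Δλ, Δψ) with Δψ = ln[tan(π/4+φ₂/2)/tan(π/4+φ₁/2)] = -0.0684, Δλ = +0.2491 → C = 105.37°
d = R·|Δφ| / |cos C| = 6372·0.06667 / 0.26497 = 1603 km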